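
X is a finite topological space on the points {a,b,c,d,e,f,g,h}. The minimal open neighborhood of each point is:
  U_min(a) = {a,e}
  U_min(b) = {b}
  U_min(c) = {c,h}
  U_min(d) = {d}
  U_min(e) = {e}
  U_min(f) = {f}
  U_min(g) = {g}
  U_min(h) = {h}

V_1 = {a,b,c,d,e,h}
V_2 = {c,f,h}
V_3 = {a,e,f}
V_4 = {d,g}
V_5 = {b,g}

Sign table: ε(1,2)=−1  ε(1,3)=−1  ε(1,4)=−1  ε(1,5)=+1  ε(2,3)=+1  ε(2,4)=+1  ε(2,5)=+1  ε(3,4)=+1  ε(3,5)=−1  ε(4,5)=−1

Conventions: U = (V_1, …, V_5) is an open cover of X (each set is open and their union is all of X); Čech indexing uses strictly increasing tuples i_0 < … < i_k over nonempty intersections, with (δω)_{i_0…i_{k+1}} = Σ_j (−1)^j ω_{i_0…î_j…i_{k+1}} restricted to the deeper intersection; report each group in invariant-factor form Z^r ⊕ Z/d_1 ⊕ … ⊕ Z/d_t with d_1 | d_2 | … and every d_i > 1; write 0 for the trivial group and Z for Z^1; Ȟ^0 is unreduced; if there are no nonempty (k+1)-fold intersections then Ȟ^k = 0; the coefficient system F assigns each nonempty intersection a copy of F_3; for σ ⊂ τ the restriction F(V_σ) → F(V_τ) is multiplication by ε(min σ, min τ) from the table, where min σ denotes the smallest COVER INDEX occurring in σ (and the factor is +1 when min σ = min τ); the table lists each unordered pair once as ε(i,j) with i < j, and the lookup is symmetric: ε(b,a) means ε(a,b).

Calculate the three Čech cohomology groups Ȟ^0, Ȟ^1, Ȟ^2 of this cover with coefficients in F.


Ȟ^0 ≅ Z/3; Ȟ^1 ≅ Z/3 ⊕ Z/3; Ȟ^2 ≅ 0

cover nerve:
  V12={c,h} V13={a,e} V14={d} V15={b} V23={f} V45={g}
C dims 5,6; δ0: rk_F3 4
Ȟ^0: (5−4)−0=1 ⇒ Z/3
Ȟ^1: (6−0)−4=2 ⇒ Z/3 ⊕ Z/3
Ȟ^2: (0−0)−0=0 ⇒ 0


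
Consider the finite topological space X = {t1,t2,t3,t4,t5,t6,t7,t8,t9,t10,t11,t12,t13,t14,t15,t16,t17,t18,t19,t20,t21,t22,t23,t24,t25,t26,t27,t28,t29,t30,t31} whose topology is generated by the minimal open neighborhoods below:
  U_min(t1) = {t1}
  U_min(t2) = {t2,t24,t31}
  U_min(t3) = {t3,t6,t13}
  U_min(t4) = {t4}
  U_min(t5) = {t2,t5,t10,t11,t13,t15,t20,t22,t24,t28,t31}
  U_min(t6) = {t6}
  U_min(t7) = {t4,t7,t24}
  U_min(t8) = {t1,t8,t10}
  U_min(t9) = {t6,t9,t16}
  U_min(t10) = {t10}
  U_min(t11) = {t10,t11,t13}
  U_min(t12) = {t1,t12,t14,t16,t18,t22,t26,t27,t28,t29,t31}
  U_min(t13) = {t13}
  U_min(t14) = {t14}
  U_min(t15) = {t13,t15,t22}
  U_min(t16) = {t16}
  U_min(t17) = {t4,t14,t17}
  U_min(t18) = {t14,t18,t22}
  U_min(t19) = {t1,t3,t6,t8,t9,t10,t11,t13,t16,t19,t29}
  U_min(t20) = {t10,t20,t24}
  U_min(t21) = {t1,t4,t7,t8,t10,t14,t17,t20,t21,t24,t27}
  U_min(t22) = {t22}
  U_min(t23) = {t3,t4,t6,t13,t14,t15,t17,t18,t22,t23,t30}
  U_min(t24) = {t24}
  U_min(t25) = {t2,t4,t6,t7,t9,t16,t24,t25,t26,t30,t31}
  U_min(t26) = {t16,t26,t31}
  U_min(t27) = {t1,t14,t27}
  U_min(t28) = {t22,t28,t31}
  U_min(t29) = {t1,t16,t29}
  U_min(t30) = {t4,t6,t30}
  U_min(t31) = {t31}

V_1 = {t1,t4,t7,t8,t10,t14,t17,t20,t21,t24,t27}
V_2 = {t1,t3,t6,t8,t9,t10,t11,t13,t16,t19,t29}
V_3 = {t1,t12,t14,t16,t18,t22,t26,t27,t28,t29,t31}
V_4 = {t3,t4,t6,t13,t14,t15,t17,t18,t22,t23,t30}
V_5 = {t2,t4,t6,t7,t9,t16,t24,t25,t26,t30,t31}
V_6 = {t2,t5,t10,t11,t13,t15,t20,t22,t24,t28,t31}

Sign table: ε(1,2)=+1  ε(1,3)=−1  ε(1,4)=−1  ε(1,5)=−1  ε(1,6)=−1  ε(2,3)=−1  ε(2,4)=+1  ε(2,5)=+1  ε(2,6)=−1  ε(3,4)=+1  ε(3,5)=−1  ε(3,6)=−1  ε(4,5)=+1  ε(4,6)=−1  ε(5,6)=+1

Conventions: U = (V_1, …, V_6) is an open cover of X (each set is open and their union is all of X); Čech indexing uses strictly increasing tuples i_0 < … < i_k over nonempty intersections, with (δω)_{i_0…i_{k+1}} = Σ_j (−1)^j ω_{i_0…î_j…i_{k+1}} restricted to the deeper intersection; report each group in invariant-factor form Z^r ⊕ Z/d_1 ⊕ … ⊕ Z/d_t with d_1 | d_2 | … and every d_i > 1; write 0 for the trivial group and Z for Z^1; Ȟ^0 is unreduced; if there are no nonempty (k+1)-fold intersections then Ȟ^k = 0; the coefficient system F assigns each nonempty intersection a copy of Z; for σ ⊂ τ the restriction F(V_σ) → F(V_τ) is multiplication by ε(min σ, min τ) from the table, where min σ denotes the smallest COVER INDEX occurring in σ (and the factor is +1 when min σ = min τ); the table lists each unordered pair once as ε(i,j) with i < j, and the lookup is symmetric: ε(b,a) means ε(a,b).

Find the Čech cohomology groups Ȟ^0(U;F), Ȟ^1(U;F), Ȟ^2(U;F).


Ȟ^0 ≅ 0, Ȟ^1 ≅ Z/2 and Ȟ^2 ≅ Z

nerve simplices:
  V12={t1,t8,t10} V13={t1,t14,t27} V14={t4,t14,t17} V15={t4,t7,t24} V16={t10,t20,t24} V23={t1,t16,t29} V24={t3,t6,t13} V25={t6,t9,t16} V26={t10,t11,t13} V34={t14,t18,t22} V35={t16,t26,t31} V36={t22,t28,t31} V45={t4,t6,t30} V46={t13,t15,t22} V56={t2,t24,t31}
  V123={t1} V126={t10} V134={t14} V145={t4} V156={t24} V235={t16} V245={t6} V246={t13} V346={t22} V356={t31}
C dims 6,15,10; δ0: rk 6, SNF 1^5·2; δ1: rk 9, SNF 1^9
degree 0: 6−6−0 = 0 → Ȟ^0 ≅ 0
degree 1: 15−9−6 = 0 plus torsion [2] → Ȟ^1 ≅ Z/2
degree 2: 10−0−9 = 1 → Ȟ^2 ≅ Z


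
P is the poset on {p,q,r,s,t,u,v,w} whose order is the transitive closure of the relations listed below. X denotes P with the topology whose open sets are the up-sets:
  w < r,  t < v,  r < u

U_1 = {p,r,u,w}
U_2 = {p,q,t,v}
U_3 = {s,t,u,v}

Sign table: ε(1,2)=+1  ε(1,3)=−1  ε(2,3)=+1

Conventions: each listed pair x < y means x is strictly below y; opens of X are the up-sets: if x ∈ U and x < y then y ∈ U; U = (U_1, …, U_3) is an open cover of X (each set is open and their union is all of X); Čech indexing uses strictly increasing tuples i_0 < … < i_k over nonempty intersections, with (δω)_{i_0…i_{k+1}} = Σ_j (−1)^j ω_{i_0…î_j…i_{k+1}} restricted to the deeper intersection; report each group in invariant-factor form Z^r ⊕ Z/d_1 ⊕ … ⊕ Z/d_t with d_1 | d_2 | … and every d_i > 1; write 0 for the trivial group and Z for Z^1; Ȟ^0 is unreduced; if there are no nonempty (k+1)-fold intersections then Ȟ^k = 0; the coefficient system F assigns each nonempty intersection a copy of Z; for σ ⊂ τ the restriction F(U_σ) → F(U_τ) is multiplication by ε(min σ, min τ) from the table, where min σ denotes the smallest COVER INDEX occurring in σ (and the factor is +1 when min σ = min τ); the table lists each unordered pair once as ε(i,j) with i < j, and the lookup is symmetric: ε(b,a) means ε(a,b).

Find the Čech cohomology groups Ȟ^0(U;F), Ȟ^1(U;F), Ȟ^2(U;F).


intersection data:
  U12={p} U13={u} U23={t,v}
C dims 3,3; δ0: rk 3, SNF 1^2·2
Ȟ^0 = (3 − 3) − 0 = 0, so Ȟ^0 ≅ 0
Ȟ^1 = (3 − 0) − 3 = 0 plus torsion [2], so Ȟ^1 ≅ Z/2
Ȟ^2 = (0 − 0) − 0 = 0, so Ȟ^2 ≅ 0

Ȟ^0(U;F) ≅ 0,  Ȟ^1(U;F) ≅ Z/2,  Ȟ^2(U;F) ≅ 0


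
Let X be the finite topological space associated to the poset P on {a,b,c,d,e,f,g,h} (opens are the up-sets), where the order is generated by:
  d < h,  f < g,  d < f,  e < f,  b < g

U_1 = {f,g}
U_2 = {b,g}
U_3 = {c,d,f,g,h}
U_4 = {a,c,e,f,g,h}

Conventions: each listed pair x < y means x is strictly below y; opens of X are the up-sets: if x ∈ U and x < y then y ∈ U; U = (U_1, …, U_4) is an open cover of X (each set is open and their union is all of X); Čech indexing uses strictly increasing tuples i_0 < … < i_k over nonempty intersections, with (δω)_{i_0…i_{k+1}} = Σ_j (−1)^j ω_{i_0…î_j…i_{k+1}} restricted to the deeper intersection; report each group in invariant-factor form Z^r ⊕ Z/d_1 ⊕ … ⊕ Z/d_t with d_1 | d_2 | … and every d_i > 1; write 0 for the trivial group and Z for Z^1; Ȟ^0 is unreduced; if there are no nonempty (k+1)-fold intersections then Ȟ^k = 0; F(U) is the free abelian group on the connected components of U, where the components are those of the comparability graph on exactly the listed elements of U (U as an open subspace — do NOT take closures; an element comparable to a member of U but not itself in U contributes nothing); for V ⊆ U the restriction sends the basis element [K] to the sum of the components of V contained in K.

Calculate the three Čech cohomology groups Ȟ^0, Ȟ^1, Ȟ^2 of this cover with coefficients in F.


Ȟ^0(U;F) ≅ Z^3; Ȟ^1(U;F) ≅ 0; Ȟ^2(U;F) ≅ 0

nerve of the cover:
  U12={g} U13={f,g} U14={f,g} U23={g} U24={g} U34={c,f,g,h}
  U123={g} U124={g} U134={f,g} U234={g}
  U1234={g}
components per intersection:
  U1: {f,g}
  U2: {b,g}
  U3: {c} {d,f,g,h}
  U4: {a} {c} {e,f,g} {h}
  U12: {g}
  U13: {f,g}
  U14: {f,g}
  U23: {g}
  U24: {g}
  U34: {c} {f,g} {h}
  U123: {g}
  U124: {g}
  U134: {f,g}
  U234: {g}
  U1234: {g}
C dims 8,8,4,1; δ0: rk 5, SNF 1^5; δ1: rk 3, SNF 1^3; δ2: rk 1, SNF 1^1
Ȟ^0 = (8 − 5) − 0 = 3, so Ȟ^0 ≅ Z^3
Ȟ^1 = (8 − 3) − 5 = 0, so Ȟ^1 ≅ 0
Ȟ^2 = (4 − 1) − 3 = 0, so Ȟ^2 ≅ 0


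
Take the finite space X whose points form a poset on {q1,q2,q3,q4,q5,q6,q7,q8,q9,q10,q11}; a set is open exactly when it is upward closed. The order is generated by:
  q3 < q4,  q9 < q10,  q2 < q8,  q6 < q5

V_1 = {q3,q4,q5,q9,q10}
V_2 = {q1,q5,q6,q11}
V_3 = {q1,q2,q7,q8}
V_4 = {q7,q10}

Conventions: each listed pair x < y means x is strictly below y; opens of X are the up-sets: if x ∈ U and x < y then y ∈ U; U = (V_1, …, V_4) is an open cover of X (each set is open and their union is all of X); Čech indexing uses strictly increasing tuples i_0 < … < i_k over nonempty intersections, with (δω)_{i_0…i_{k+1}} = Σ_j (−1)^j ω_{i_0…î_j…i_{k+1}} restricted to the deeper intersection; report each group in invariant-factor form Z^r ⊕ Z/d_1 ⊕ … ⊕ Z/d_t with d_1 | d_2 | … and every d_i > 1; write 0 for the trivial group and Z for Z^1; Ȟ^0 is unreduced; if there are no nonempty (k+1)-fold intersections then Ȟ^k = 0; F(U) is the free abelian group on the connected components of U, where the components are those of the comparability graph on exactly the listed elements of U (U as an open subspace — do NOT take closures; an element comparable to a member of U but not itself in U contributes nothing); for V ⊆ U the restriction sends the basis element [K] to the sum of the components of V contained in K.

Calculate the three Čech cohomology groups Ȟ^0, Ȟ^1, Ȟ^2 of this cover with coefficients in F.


Ȟ^0 ≅ Z^7; Ȟ^1 ≅ 0; Ȟ^2 ≅ 0

nerve simplices:
  V12={q5} V14={q10} V23={q1} V34={q7}
components per intersection:
  V1: {q3,q4} {q5} {q9,q10}
  V2: {q1} {q5,q6} {q11}
  V3: {q1} {q2,q8} {q7}
  V4: {q7} {q10}
  V12: {q5}
  V14: {q10}
  V23: {q1}
  V34: {q7}
C dims 11,4; δ0: rk 4, SNF 1^4
degree 0: 11−4−0 = 7 → Ȟ^0 ≅ Z^7
degree 1: 4−0−4 = 0 → Ȟ^1 ≅ 0
degree 2: 0−0−0 = 0 → Ȟ^2 ≅ 0


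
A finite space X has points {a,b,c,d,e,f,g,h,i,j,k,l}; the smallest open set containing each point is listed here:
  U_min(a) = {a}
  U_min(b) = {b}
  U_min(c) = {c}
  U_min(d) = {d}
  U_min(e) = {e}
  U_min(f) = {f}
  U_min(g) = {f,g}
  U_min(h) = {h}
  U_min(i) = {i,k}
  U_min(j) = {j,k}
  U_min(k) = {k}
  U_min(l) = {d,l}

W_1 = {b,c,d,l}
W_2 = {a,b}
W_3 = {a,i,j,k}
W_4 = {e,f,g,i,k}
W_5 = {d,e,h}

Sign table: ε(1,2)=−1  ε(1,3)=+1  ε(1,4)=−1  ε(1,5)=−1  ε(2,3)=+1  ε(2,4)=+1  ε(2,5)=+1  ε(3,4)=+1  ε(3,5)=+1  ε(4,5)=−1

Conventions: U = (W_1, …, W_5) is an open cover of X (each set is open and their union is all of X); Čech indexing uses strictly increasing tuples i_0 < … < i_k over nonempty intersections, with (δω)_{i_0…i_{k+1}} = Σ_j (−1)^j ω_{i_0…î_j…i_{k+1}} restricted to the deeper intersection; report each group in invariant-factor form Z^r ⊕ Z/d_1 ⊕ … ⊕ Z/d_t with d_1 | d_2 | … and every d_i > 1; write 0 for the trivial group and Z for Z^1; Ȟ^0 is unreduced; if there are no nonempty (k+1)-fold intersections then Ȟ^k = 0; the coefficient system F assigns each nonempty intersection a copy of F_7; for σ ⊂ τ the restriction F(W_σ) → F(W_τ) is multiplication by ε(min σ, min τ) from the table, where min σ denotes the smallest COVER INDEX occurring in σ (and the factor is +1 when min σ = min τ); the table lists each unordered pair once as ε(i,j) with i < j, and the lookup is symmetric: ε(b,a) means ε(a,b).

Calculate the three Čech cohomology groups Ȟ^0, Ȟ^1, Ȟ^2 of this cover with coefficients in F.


nerve simplices:
  W12={b} W15={d} W23={a} W34={i,k} W45={e}
C dims 5,5; δ0: rk_F7 5
degree 0: 5−5−0 = 0 → Ȟ^0 ≅ 0
degree 1: 5−0−5 = 0 → Ȟ^1 ≅ 0
degree 2: 0−0−0 = 0 → Ȟ^2 ≅ 0

Ȟ^0 ≅ 0, Ȟ^1 ≅ 0, Ȟ^2 ≅ 0


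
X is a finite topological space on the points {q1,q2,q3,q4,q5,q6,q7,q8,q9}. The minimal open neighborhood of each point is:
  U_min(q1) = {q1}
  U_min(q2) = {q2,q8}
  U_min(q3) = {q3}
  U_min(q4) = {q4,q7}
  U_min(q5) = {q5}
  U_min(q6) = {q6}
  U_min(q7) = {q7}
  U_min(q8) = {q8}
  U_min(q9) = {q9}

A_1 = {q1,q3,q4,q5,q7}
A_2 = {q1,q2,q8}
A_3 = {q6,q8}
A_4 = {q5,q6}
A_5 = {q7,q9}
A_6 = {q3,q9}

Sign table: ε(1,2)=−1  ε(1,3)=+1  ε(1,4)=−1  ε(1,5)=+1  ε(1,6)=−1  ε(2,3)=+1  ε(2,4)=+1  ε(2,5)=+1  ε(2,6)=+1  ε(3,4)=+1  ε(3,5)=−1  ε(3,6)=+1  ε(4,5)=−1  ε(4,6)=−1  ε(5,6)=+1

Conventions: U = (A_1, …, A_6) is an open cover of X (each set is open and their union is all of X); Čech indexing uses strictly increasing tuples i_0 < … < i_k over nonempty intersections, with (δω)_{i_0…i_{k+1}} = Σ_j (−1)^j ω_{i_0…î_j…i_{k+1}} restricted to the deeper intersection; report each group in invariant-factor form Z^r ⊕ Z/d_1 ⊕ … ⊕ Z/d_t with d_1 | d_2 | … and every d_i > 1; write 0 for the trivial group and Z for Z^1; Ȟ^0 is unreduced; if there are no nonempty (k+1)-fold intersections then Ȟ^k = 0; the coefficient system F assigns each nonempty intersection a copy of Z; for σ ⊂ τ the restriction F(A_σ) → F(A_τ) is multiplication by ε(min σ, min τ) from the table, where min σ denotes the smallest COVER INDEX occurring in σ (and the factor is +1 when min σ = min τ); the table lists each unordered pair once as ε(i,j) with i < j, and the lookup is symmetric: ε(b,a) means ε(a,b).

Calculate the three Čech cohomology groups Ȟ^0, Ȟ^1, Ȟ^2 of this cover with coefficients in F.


nerve simplices:
  A12={q1} A14={q5} A15={q7} A16={q3} A23={q8} A34={q6} A56={q9}
C dims 6,7; δ0: rk 6, SNF 1^5·2
degree 0: 6−6−0 = 0 → Ȟ^0 ≅ 0
degree 1: 7−0−6 = 1 plus torsion [2] → Ȟ^1 ≅ Z ⊕ Z/2
degree 2: 0−0−0 = 0 → Ȟ^2 ≅ 0

Ȟ^0(U;F) ≅ 0, Ȟ^1(U;F) ≅ Z ⊕ Z/2, Ȟ^2(U;F) ≅ 0


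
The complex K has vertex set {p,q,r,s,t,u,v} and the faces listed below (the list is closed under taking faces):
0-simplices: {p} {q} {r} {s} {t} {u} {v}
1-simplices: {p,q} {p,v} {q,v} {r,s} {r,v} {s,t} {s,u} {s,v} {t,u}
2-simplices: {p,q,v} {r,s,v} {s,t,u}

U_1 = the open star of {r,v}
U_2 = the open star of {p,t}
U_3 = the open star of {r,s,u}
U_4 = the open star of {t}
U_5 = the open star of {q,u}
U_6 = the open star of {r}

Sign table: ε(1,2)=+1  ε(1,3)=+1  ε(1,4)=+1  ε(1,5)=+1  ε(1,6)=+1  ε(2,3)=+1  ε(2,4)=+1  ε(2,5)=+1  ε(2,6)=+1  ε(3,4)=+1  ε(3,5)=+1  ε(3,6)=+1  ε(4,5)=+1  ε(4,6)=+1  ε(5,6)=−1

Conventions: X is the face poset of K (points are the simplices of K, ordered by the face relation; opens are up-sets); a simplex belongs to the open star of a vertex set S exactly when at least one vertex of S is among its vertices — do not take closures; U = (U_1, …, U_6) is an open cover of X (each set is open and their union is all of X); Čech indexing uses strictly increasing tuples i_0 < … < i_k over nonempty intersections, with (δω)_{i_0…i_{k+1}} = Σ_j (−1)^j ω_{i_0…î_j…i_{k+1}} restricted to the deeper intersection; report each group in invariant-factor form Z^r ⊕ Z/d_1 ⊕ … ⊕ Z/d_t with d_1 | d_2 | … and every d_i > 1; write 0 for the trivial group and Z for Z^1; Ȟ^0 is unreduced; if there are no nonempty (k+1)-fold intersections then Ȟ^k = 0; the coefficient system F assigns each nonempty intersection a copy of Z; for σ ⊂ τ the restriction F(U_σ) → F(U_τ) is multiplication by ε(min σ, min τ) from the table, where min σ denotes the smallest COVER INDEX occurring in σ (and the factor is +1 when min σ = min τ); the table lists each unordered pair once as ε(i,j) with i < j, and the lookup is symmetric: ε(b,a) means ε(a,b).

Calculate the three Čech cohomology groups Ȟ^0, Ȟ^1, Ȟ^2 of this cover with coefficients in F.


nonempty overlaps:
  U1={{r},{v},{p,v},{q,v},{r,s},{r,v},{s,v},{p,q,v},{r,s,v}} U2={{p},{t},{p,q},{p,v},{s,t},{t,u},{p,q,v},{s,t,u}} U3={{r},{s},{u},{r,s},{r,v},{s,t},{s,u},{s,v},{t,u},{r,s,v},{s,t,u}} U4={{t},{s,t},{t,u},{s,t,u}} U5={{q},{u},{p,q},{q,v},{s,u},{t,u},{p,q,v},{s,t,u}} U6={{r},{r,s},{r,v},{r,s,v}}
  U12={{p,v},{p,q,v}} U13={{r},{r,s},{r,v},{s,v},{r,s,v}} U15={{q,v},{p,q,v}} U16={{r},{r,s},{r,v},{r,s,v}} U23={{s,t},{t,u},{s,t,u}} U24={{t},{s,t},{t,u},{s,t,u}} U25={{p,q},{t,u},{p,q,v},{s,t,u}} U34={{s,t},{t,u},{s,t,u}} U35={{u},{s,u},{t,u},{s,t,u}} U36={{r},{r,s},{r,v},{r,s,v}} U45={{t,u},{s,t,u}}
  U125={{p,q,v}} U136={{r},{r,s},{r,v},{r,s,v}} U234={{s,t},{t,u},{s,t,u}} U235={{t,u},{s,t,u}} U245={{t,u},{s,t,u}} U345={{t,u},{s,t,u}}
  U2345={{t,u},{s,t,u}}
C dims 6,11,6,1; δ0: rk 5, SNF 1^5; δ1: rk 5, SNF 1^5; δ2: rk 1, SNF 1^1
degree 0: 6−5−0 = 1 → Ȟ^0 ≅ Z
degree 1: 11−5−5 = 1 → Ȟ^1 ≅ Z
degree 2: 6−1−5 = 0 → Ȟ^2 ≅ 0

Ȟ^0 ≅ Z,  Ȟ^1 ≅ Z,  Ȟ^2 ≅ 0


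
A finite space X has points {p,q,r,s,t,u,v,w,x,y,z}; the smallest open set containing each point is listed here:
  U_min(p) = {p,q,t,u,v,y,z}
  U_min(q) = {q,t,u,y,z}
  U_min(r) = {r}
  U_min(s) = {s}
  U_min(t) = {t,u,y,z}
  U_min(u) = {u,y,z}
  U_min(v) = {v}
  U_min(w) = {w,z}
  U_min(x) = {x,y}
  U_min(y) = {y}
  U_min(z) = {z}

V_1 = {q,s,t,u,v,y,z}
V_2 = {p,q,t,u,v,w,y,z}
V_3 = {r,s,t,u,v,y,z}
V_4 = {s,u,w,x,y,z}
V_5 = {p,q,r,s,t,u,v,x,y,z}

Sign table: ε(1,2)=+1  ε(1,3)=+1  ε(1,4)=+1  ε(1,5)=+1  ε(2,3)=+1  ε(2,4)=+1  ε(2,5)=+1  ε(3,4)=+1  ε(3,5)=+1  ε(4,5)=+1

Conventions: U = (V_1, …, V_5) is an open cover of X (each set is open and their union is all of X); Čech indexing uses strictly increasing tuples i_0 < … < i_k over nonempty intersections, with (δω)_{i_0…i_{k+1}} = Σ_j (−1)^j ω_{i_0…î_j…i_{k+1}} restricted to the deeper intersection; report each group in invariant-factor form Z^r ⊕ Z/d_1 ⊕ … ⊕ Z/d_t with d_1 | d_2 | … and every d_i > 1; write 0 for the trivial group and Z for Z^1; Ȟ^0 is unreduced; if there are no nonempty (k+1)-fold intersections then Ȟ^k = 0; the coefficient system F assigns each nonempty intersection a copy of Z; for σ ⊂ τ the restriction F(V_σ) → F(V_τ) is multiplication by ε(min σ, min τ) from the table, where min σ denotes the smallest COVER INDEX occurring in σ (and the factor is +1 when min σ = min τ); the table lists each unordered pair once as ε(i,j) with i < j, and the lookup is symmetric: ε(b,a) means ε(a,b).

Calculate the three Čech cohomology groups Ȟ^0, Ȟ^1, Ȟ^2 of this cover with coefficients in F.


Ȟ^0(U;F) ≅ Z,  Ȟ^1(U;F) ≅ 0,  Ȟ^2(U;F) ≅ 0

nonempty overlaps:
  V12={q,t,u,v,y,z} V13={s,t,u,v,y,z} V14={s,u,y,z} V15={q,s,t,u,v,y,z} V23={t,u,v,y,z} V24={u,w,y,z} V25={p,q,t,u,v,y,z} V34={s,u,y,z} V35={r,s,t,u,v,y,z} V45={s,u,x,y,z}
  V123={t,u,v,y,z} V124={u,y,z} V125={q,t,u,v,y,z} V134={s,u,y,z} V135={s,t,u,v,y,z} V145={s,u,y,z} V234={u,y,z} V235={t,u,v,y,z} V245={u,y,z} V345={s,u,y,z}
  V1234={u,y,z} V1235={t,u,v,y,z} V1245={u,y,z} V1345={s,u,y,z} V2345={u,y,z}
  V12345={u,y,z}
C dims 5,10,10,5; δ0: rk 4, SNF 1^4; δ1: rk 6, SNF 1^6; δ2: rk 4, SNF 1^4
degree 0: 5−4−0 = 1 → Ȟ^0 ≅ Z
degree 1: 10−6−4 = 0 → Ȟ^1 ≅ 0
degree 2: 10−4−6 = 0 → Ȟ^2 ≅ 0


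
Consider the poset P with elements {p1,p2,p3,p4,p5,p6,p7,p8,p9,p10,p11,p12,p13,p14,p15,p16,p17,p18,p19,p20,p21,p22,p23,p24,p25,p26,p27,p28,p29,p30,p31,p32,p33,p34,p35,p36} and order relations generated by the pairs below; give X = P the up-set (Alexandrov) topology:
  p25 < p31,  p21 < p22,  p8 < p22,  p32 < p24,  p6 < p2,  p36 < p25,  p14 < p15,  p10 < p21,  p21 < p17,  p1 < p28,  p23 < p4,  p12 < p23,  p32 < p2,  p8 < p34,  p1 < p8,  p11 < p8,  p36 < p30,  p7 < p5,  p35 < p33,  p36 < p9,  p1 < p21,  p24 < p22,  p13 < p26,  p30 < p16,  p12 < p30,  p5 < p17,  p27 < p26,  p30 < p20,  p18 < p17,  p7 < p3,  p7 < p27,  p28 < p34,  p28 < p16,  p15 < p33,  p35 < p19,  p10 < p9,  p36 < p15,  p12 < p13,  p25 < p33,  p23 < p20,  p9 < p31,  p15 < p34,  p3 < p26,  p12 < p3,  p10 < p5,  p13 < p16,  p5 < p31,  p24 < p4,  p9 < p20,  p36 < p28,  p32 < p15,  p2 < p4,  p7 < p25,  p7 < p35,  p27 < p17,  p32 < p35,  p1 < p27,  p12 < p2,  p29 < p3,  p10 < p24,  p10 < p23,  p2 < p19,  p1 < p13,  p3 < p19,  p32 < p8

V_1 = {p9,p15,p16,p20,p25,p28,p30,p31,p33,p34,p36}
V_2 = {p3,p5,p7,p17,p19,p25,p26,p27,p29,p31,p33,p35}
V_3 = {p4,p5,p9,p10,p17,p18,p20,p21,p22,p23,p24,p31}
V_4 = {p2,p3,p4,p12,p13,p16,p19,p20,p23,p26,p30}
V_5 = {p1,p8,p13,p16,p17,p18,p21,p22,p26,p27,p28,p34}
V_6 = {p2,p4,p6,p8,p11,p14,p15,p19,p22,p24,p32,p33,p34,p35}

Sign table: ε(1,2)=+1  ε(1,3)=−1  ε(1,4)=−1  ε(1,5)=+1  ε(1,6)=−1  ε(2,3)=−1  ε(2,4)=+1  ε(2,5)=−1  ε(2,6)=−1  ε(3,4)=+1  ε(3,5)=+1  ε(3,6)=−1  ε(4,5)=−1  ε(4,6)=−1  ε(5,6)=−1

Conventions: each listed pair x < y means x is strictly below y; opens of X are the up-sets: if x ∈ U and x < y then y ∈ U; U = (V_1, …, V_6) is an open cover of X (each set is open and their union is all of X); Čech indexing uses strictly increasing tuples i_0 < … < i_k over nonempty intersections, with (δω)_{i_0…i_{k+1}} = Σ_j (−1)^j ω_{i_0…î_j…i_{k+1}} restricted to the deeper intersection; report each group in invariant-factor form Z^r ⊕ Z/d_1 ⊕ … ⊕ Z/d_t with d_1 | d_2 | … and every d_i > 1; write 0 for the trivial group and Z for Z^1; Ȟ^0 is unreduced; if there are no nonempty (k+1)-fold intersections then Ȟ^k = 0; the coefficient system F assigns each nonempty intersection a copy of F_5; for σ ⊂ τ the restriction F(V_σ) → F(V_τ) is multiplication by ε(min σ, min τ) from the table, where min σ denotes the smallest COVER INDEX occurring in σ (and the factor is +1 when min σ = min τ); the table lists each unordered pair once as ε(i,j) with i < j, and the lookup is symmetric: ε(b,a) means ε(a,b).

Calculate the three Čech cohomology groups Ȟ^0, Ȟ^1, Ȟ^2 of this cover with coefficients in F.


Ȟ^0 = 0; Ȟ^1 = 0; Ȟ^2 = Z/5

cover nerve:
  V12={p25,p31,p33} V13={p9,p20,p31} V14={p16,p20,p30} V15={p16,p28,p34} V16={p15,p33,p34} V23={p5,p17,p31} V24={p3,p19,p26} V25={p17,p26,p27} V26={p19,p33,p35} V34={p4,p20,p23} V35={p17,p18,p21,p22} V36={p4,p22,p24} V45={p13,p16,p26} V46={p2,p4,p19} V56={p8,p22,p34}
  V123={p31} V126={p33} V134={p20} V145={p16} V156={p34} V235={p17} V245={p26} V246={p19} V346={p4} V356={p22}
C dims 6,15,10; δ0: rk_F5 6; δ1: rk_F5 9
Ȟ^0: (6−6)−0=0 ⇒ 0
Ȟ^1: (15−9)−6=0 ⇒ 0
Ȟ^2: (10−0)−9=1 ⇒ Z/5


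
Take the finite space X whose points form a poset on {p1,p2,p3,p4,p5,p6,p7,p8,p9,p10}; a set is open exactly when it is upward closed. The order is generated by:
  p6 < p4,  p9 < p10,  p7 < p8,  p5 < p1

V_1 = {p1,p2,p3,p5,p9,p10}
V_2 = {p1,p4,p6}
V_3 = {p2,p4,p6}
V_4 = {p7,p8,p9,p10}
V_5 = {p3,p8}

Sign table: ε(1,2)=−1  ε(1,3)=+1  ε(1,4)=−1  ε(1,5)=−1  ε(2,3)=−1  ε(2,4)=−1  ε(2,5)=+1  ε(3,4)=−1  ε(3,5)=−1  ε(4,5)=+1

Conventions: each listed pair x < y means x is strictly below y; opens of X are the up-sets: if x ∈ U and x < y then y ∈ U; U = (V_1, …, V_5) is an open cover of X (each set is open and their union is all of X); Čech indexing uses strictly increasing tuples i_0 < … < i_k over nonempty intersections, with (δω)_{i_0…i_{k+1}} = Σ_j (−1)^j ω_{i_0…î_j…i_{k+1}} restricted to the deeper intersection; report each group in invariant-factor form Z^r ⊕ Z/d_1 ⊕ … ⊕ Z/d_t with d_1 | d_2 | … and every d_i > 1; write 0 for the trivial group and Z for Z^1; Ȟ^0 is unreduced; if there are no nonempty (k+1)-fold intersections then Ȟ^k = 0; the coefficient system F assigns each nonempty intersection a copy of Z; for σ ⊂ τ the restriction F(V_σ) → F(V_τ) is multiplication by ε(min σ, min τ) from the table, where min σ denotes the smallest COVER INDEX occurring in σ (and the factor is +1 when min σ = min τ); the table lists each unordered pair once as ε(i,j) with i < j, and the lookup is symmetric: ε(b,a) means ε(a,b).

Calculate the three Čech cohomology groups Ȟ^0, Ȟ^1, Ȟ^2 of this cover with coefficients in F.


nerve of the cover:
  V12={p1} V13={p2} V14={p9,p10} V15={p3} V23={p4,p6} V45={p8}
C dims 5,6; δ0: rk 4, SNF 1^4
Ȟ^0 = (5 − 4) − 0 = 1, so Ȟ^0 ≅ Z
Ȟ^1 = (6 − 0) − 4 = 2, so Ȟ^1 ≅ Z^2
Ȟ^2 = (0 − 0) − 0 = 0, so Ȟ^2 ≅ 0

Ȟ^0 = Z,  Ȟ^1 = Z^2,  Ȟ^2 = 0


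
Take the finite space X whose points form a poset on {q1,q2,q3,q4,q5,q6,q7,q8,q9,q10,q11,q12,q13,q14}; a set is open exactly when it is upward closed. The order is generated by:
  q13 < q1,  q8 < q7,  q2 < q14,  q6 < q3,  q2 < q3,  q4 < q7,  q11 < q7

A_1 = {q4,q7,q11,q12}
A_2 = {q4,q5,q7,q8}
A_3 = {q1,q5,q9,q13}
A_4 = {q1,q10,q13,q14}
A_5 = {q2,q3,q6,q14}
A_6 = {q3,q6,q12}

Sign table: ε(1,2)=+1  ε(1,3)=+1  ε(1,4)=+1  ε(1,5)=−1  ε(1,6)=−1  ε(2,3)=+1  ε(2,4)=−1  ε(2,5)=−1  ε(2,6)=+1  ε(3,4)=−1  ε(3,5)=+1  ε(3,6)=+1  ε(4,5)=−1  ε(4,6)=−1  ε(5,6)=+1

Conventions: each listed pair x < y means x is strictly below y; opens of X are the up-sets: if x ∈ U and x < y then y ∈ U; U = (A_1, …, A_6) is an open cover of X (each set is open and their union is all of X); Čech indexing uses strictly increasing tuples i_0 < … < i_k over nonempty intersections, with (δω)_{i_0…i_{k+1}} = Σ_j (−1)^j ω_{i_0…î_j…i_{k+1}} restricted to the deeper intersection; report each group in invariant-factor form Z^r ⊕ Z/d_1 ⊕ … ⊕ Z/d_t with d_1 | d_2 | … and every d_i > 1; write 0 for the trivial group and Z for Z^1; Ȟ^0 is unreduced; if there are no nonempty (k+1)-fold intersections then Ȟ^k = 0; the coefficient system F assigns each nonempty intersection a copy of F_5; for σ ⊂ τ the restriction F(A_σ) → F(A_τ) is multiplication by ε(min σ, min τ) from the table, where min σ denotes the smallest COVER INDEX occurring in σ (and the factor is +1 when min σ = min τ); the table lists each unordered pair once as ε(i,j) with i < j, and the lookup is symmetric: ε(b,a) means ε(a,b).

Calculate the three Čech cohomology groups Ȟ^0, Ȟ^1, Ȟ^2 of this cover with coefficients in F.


Ȟ^0(U;F) ≅ 0, Ȟ^1(U;F) ≅ 0 and Ȟ^2(U;F) ≅ 0

intersection data:
  A12={q4,q7} A16={q12} A23={q5} A34={q1,q13} A45={q14} A56={q3,q6}
C dims 6,6; δ0: rk_F5 6
Ȟ^0 = (6 − 6) − 0 = 0, so Ȟ^0 ≅ 0
Ȟ^1 = (6 − 0) − 6 = 0, so Ȟ^1 ≅ 0
Ȟ^2 = (0 − 0) − 0 = 0, so Ȟ^2 ≅ 0


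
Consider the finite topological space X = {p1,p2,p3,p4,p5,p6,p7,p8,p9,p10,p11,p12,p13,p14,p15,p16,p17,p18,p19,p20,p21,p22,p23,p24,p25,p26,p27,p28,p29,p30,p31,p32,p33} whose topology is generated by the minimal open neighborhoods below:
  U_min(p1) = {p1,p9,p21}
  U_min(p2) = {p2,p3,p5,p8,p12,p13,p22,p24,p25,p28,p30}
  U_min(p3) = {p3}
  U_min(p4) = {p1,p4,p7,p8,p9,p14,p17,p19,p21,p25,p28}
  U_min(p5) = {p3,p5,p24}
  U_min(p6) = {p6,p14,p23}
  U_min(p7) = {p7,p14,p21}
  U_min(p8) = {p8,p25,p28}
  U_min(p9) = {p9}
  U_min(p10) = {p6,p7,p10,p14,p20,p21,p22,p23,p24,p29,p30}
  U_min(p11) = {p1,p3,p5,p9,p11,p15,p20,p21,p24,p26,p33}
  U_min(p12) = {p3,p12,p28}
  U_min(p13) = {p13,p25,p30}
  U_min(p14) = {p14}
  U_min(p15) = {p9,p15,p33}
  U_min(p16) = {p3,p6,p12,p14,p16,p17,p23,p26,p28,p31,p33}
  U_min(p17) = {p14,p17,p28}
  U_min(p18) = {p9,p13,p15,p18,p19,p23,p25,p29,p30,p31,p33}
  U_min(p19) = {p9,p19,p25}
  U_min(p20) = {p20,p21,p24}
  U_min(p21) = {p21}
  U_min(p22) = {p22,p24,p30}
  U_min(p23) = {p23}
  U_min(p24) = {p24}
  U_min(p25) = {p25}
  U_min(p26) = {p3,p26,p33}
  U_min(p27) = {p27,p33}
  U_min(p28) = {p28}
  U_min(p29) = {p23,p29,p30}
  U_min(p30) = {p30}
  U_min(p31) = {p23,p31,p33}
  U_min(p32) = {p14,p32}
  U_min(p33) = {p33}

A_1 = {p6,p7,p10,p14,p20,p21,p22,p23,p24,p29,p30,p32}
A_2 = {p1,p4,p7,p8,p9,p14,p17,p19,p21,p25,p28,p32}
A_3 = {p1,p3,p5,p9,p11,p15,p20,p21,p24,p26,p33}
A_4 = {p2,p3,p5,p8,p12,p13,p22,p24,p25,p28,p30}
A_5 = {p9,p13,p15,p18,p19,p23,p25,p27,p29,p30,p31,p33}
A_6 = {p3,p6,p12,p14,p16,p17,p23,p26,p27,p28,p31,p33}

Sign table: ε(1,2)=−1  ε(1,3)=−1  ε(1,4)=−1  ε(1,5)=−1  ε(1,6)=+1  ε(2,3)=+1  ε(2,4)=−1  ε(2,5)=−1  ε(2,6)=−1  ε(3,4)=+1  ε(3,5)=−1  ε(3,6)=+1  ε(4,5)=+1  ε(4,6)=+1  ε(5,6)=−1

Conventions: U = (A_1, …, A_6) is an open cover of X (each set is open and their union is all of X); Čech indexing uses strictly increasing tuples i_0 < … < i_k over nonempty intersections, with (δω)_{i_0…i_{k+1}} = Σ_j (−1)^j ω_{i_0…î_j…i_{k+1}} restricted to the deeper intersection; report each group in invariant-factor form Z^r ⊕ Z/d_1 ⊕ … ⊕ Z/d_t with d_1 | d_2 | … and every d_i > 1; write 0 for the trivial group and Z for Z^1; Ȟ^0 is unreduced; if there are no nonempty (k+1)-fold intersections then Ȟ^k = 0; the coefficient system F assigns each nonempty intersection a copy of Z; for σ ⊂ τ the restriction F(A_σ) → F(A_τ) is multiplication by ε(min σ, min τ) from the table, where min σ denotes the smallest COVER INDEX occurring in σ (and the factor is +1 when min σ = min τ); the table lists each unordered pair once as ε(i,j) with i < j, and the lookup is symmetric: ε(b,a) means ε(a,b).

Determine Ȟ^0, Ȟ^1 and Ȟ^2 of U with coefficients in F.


intersection data:
  A12={p7,p14,p21,p32} A13={p20,p21,p24} A14={p22,p24,p30} A15={p23,p29,p30} A16={p6,p14,p23} A23={p1,p9,p21} A24={p8,p25,p28} A25={p9,p19,p25} A26={p14,p17,p28} A34={p3,p5,p24} A35={p9,p15,p33} A36={p3,p26,p33} A45={p13,p25,p30} A46={p3,p12,p28} A56={p23,p27,p31,p33}
  A123={p21} A126={p14} A134={p24} A145={p30} A156={p23} A235={p9} A245={p25} A246={p28} A346={p3} A356={p33}
C dims 6,15,10; δ0: rk 6, SNF 1^5·2; δ1: rk 9, SNF 1^9
Ȟ^0 = (6 − 6) − 0 = 0, so Ȟ^0 ≅ 0
Ȟ^1 = (15 − 9) − 6 = 0 plus torsion [2], so Ȟ^1 ≅ Z/2
Ȟ^2 = (10 − 0) − 9 = 1, so Ȟ^2 ≅ Z

Ȟ^0 ≅ 0,  Ȟ^1 ≅ Z/2,  Ȟ^2 ≅ Z


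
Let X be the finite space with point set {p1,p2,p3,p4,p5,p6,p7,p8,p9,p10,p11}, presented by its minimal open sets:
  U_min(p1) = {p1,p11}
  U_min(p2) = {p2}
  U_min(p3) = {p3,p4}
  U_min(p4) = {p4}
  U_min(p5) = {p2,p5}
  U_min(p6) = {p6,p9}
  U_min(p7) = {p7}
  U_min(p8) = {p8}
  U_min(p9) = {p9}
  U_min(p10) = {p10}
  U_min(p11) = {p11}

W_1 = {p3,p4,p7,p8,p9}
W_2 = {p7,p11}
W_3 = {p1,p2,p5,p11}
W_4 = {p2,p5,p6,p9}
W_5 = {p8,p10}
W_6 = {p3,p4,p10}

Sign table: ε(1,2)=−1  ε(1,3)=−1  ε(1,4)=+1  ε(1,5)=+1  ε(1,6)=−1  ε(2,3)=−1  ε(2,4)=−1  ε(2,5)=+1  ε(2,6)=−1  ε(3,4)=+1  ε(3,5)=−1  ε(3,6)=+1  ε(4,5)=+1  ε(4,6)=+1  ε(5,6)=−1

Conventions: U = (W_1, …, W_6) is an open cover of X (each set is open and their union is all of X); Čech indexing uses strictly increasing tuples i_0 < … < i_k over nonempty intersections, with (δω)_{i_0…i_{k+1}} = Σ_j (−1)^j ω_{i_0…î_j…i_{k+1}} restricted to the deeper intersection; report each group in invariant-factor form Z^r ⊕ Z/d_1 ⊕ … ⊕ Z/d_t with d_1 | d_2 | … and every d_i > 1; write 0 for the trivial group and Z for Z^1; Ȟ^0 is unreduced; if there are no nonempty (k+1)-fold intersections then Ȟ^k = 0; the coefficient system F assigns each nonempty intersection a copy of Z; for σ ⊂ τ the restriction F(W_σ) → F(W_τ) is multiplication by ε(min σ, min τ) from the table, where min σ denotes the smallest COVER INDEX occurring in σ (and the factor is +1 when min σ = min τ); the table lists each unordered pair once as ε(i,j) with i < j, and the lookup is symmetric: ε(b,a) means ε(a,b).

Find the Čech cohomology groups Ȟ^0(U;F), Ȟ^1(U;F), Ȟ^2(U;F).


Ȟ^0 = Z; Ȟ^1 = Z^2; Ȟ^2 = 0

nonempty intersections:
  W12={p7} W14={p9} W15={p8} W16={p3,p4} W23={p11} W34={p2,p5} W56={p10}
C dims 6,7; δ0: rk 5, SNF 1^5
Ȟ^0: (6−5)−0=1 ⇒ Z
Ȟ^1: (7−0)−5=2 ⇒ Z^2
Ȟ^2: (0−0)−0=0 ⇒ 0


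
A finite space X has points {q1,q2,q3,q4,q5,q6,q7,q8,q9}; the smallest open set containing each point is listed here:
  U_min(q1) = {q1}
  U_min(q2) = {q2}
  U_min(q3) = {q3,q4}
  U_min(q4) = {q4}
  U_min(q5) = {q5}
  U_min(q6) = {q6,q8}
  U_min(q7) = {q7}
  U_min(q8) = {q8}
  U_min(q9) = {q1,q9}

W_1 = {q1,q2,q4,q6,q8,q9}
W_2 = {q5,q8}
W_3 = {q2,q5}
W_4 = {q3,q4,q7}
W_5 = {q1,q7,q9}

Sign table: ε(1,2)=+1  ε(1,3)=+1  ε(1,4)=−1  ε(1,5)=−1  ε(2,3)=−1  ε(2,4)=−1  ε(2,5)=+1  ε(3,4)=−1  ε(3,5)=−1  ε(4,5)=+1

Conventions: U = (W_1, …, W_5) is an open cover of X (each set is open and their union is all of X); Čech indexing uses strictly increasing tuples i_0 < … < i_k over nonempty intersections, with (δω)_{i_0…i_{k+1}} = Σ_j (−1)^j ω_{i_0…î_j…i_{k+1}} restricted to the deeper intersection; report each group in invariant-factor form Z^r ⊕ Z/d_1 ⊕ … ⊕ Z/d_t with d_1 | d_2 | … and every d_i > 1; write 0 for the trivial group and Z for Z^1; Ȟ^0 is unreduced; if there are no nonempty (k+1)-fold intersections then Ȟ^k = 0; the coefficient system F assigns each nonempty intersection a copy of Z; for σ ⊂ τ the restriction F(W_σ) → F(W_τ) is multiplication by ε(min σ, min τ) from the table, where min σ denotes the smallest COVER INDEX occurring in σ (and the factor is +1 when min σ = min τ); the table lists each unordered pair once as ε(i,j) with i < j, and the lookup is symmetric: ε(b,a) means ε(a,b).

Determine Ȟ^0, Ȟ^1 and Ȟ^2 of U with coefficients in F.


Ȟ^0 = 0; Ȟ^1 = Z ⊕ Z/2; Ȟ^2 = 0

nerve simplices:
  W12={q8} W13={q2} W14={q4} W15={q1,q9} W23={q5} W45={q7}
C dims 5,6; δ0: rk 5, SNF 1^4·2
degree 0: 5−5−0 = 0 → Ȟ^0 ≅ 0
degree 1: 6−0−5 = 1 plus torsion [2] → Ȟ^1 ≅ Z ⊕ Z/2
degree 2: 0−0−0 = 0 → Ȟ^2 ≅ 0


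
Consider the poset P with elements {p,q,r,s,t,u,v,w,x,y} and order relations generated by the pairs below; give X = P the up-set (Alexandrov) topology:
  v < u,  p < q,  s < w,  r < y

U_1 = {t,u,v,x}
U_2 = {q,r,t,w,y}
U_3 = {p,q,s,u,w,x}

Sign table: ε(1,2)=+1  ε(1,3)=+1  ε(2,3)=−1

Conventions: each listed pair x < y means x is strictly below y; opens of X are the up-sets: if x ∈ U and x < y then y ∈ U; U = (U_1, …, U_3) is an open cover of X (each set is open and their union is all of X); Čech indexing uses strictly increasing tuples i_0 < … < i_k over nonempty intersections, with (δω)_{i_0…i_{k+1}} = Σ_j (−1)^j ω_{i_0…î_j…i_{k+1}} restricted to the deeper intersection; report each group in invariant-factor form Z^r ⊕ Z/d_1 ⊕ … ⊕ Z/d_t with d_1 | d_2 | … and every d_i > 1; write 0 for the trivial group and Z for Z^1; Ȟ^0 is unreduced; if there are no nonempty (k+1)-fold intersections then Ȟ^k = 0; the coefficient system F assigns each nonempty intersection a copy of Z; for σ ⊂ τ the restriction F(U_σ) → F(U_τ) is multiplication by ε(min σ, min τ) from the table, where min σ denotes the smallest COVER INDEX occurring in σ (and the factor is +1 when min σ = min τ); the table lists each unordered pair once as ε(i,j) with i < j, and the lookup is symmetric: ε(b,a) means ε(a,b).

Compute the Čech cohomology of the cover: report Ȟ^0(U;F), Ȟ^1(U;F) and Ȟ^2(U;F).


Ȟ^0(U;F) ≅ 0, Ȟ^1(U;F) ≅ Z/2 and Ȟ^2(U;F) ≅ 0

nerve simplices:
  U12={t} U13={u,x} U23={q,w}
C dims 3,3; δ0: rk 3, SNF 1^2·2
degree 0: 3−3−0 = 0 → Ȟ^0 ≅ 0
degree 1: 3−0−3 = 0 plus torsion [2] → Ȟ^1 ≅ Z/2
degree 2: 0−0−0 = 0 → Ȟ^2 ≅ 0


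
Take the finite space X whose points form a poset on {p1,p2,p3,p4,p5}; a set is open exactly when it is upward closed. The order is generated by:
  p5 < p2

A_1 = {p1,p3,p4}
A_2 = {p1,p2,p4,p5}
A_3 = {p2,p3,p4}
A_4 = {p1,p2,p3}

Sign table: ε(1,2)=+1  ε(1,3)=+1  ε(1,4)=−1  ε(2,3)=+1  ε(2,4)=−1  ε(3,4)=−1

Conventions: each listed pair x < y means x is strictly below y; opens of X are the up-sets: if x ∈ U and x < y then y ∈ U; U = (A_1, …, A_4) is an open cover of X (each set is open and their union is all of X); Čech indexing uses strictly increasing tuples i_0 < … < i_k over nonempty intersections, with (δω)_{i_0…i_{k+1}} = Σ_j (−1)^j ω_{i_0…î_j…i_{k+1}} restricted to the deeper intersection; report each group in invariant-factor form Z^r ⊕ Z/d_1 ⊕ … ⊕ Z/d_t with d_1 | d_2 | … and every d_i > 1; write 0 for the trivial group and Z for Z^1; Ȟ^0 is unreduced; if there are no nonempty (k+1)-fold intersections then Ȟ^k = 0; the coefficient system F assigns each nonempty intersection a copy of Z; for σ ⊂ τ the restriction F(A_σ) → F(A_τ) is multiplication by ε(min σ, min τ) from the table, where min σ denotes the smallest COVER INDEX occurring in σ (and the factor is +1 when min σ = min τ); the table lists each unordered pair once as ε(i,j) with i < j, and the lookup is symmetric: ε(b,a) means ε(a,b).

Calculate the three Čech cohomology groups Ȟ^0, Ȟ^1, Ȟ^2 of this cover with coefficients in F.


cover nerve:
  A12={p1,p4} A13={p3,p4} A14={p1,p3} A23={p2,p4} A24={p1,p2} A34={p2,p3}
  A123={p4} A124={p1} A134={p3} A234={p2}
C dims 4,6,4; δ0: rk 3, SNF 1^3; δ1: rk 3, SNF 1^3
Ȟ^0: (4−3)−0=1 ⇒ Z
Ȟ^1: (6−3)−3=0 ⇒ 0
Ȟ^2: (4−0)−3=1 ⇒ Z

Ȟ^0 ≅ Z; Ȟ^1 ≅ 0; Ȟ^2 ≅ Z


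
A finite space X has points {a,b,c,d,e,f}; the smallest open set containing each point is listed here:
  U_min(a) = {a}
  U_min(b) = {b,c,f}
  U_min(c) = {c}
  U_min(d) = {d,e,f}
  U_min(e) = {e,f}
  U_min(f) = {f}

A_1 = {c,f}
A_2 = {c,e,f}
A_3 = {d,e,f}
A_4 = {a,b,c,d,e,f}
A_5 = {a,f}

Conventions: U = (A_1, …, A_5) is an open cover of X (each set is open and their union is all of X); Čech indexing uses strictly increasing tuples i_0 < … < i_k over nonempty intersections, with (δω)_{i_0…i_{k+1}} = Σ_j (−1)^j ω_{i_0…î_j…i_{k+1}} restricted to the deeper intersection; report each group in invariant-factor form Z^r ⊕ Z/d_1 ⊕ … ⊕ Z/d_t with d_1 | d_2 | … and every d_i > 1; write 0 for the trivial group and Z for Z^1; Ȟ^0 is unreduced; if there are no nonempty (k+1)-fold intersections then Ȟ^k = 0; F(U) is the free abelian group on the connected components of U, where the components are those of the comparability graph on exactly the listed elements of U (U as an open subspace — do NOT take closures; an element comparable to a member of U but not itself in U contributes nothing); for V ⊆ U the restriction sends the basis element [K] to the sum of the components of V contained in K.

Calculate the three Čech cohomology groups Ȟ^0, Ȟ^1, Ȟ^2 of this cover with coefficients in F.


cover nerve:
  A12={c,f} A13={f} A14={c,f} A15={f} A23={e,f} A24={c,e,f} A25={f} A34={d,e,f} A35={f} A45={a,f}
  A123={f} A124={c,f} A125={f} A134={f} A135={f} A145={f} A234={e,f} A235={f} A245={f} A345={f}
  A1234={f} A1235={f} A1245={f} A1345={f} A2345={f}
  A12345={f}
components per intersection:
  A1: {c} {f}
  A2: {c} {e,f}
  A3: {d,e,f}
  A4: {a} {b,c,d,e,f}
  A5: {a} {f}
  A12: {c} {f}
  A13: {f}
  A14: {c} {f}
  A15: {f}
  A23: {e,f}
  A24: {c} {e,f}
  A25: {f}
  A34: {d,e,f}
  A35: {f}
  A45: {a} {f}
  A123: {f}
  A124: {c} {f}
  A125: {f}
  A134: {f}
  A135: {f}
  A145: {f}
  A234: {e,f}
  A235: {f}
  A245: {f}
  A345: {f}
  A1234: {f}
  A1235: {f}
  A1245: {f}
  A1345: {f}
  A2345: {f}
  A12345: {f}
C dims 9,14,11,5; δ0: rk 7, SNF 1^7; δ1: rk 7, SNF 1^7; δ2: rk 4, SNF 1^4
Ȟ^0: (9−7)−0=2 ⇒ Z^2
Ȟ^1: (14−7)−7=0 ⇒ 0
Ȟ^2: (11−4)−7=0 ⇒ 0

Ȟ^0 ≅ Z^2, Ȟ^1 ≅ 0, Ȟ^2 ≅ 0


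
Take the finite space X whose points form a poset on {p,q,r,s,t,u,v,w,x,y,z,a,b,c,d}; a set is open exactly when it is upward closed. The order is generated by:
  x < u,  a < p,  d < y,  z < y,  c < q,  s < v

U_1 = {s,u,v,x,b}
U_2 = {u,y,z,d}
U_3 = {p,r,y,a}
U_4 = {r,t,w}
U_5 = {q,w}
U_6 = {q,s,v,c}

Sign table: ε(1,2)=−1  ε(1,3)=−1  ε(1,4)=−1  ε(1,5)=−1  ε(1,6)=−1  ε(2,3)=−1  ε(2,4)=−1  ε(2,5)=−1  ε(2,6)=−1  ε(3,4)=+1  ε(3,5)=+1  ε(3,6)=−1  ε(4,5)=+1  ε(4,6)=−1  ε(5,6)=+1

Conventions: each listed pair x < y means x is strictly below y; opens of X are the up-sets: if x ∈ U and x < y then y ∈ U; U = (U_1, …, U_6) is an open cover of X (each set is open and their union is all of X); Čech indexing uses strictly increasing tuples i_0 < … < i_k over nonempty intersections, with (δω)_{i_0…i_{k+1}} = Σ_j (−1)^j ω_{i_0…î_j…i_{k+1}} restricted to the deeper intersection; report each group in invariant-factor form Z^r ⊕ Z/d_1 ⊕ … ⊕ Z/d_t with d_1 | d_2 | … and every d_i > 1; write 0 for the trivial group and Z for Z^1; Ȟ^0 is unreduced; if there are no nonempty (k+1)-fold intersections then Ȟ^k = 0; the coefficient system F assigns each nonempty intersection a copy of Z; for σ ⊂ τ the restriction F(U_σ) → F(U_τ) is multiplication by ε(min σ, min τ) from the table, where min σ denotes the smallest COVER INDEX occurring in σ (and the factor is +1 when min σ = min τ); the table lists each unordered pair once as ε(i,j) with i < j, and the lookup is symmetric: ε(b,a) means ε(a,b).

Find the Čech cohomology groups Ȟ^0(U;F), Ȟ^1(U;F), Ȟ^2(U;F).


nerve of the cover:
  U12={u} U16={s,v} U23={y} U34={r} U45={w} U56={q}
C dims 6,6; δ0: rk 6, SNF 1^5·2
Ȟ^0 = (6 − 6) − 0 = 0, so Ȟ^0 ≅ 0
Ȟ^1 = (6 − 0) − 6 = 0 plus torsion [2], so Ȟ^1 ≅ Z/2
Ȟ^2 = (0 − 0) − 0 = 0, so Ȟ^2 ≅ 0

Ȟ^0(U;F) ≅ 0; Ȟ^1(U;F) ≅ Z/2; Ȟ^2(U;F) ≅ 0
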